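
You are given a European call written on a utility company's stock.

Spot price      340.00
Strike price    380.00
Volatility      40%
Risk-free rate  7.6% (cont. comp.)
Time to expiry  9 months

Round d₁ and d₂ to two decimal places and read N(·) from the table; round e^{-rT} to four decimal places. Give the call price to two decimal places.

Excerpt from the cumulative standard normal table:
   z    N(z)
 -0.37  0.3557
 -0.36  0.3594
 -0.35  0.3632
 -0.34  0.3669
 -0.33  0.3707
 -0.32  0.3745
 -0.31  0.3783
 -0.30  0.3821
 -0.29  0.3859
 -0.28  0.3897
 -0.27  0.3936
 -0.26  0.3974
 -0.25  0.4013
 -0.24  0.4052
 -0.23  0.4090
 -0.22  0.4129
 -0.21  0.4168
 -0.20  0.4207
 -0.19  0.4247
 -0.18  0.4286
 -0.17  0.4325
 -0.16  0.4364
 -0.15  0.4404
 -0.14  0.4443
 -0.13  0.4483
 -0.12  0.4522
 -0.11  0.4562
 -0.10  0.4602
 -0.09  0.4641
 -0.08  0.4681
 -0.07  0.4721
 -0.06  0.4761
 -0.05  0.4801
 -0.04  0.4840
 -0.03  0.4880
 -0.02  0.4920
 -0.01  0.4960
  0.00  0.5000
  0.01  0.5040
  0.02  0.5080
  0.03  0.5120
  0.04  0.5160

σ√T = 0.4 × 0.8660 = 0.3464
ln(S/K) + (r + σ²/2)T = ln(340/380) + (0.076 + 0.4²/2)·0.75 = -0.1112 + 0.1170 = 0.0058
d₁ = 0.0058 / 0.3464 = 0.0167 ≈ 0.02
d₂ = d₁ − σ√T = 0.0167 − 0.3464 = -0.3297 ≈ -0.33
e^(−rT) = e^(−0.076·0.75) = 0.9446
N(d₁) = N(0.02) = 0.5080;  N(d₂) = N(-0.33) = 0.3707
C = 340·0.5080 − 380·0.9446·0.3707 = 172.7200 − 133.0620 = 39.6580

39.66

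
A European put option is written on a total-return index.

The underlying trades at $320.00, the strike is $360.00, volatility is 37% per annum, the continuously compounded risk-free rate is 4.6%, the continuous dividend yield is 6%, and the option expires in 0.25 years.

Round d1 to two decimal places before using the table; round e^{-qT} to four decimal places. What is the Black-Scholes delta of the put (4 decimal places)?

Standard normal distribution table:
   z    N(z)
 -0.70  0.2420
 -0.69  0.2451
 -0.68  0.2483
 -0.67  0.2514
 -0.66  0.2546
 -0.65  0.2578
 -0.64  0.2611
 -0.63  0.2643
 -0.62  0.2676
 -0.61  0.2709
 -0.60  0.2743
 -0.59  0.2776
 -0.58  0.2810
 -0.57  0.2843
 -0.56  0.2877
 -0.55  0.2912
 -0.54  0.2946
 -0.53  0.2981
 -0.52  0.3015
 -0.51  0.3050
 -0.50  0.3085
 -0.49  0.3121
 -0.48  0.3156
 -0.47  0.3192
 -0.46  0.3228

-0.7017

T = 0.25;  σ√T = 0.1850
d₁ = [ln(320/360) + (0.046 − 0.06 + 0.37²/2)·0.25] / 0.1850 = [-0.1178 + 0.0136] / 0.1850 = -0.5631 ⇒ -0.56
N(d₁) = N(-0.56) = 0.2877
Δ_put = e^(−qT)·(N(d₁) − 1) = 0.9851·(0.2877 − 1) = -0.7017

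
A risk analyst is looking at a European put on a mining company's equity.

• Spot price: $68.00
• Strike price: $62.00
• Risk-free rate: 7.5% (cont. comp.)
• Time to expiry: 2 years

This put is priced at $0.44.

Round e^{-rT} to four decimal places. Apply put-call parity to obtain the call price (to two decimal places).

exp(−rT) = exp(−0.075·2) = 0.8607
Put-call parity: C − P = S − K·e^(−rT) = 68 − 62·0.8607 = 68 − 53.3634 = 14.6366
C = P + (C − P) = 0.44 + (14.6366) = 15.0766

$15.08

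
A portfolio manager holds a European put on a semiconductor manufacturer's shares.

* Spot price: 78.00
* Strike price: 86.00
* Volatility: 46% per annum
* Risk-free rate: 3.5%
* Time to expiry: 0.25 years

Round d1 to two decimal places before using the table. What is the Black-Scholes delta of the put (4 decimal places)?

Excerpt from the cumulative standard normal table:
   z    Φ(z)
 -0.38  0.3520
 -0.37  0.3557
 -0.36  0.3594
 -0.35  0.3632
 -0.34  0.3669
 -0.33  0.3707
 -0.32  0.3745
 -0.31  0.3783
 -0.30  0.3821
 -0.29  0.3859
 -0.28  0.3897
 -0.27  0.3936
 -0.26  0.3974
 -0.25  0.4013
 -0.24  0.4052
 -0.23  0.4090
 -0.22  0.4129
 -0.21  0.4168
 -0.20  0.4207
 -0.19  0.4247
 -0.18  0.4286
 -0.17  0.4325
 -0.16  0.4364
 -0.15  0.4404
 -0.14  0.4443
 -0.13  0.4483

σ√T = 0.46·√0.25 = 0.2300
d₁ = [ln(78/86) + (0.035 + 0.46²/2)·0.25] / 0.2300 = [-0.0976 + 0.0352] / 0.2300 = -0.2715 ⇒ -0.27
N(d₁) = N(-0.27) = 0.3936
Δ_put = N(d₁) − 1 = 0.3936 − 1 = -0.6064

-0.6064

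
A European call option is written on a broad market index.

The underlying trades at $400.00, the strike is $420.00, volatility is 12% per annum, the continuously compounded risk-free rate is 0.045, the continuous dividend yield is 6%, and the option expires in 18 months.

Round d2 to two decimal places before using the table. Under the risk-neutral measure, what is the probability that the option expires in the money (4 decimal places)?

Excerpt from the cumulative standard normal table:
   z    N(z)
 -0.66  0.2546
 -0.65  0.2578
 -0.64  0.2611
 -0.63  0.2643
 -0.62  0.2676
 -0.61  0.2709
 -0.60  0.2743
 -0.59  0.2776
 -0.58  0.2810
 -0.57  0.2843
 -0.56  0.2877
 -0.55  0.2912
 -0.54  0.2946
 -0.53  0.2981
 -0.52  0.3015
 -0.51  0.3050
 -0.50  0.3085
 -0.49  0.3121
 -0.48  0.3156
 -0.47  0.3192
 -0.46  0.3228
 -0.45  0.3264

σ√T = 0.12 × 1.2247 = 0.1470
d₁ = [ln(400/420) + (0.045 − 0.06 + 0.12²/2)·1.5] / 0.1470 = [-0.0488 − 0.0117] / 0.1470 = -0.4116 → -0.41
d₂ = d₁ − σ√T = -0.4116 − 0.1470 = -0.5586 → -0.56
Pr(exercise) under Q = N(d₂) = 0.2877

0.2877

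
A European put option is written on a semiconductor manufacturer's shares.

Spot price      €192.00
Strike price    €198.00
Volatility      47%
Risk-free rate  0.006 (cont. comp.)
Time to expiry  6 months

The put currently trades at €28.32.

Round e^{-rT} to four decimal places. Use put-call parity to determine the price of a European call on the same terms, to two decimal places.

€22.91

e^(−rT) = e^(−0.006·0.5) = 0.9970
Put-call parity: C − P = S − K·e^(−rT) = 192 − 198·0.9970 = 192 − 197.4060 = -5.4060
C = P + (C − P) = 28.32 + (-5.4060) = 22.9140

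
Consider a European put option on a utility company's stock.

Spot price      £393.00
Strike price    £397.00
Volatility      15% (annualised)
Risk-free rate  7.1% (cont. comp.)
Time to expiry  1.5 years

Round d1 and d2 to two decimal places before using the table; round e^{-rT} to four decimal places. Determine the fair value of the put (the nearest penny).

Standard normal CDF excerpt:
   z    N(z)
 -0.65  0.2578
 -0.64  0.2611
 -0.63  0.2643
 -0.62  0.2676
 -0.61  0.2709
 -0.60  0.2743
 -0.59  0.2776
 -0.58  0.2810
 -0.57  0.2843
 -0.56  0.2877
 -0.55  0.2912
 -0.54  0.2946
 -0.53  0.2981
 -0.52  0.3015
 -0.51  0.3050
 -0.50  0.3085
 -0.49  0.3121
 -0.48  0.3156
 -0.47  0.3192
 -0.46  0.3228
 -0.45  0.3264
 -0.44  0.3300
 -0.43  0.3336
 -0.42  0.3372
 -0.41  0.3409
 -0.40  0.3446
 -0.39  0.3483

£13.90

σ√T = 0.15 × 1.2247 = 0.1837
d₁ = [ln(393/397) + (0.071 + 0.15²/2)·1.5] / 0.1837 = [-0.0101 + 0.1234] / 0.1837 = 0.6164 ≈ 0.62
d₂ = d₁ − σ√T = 0.6164 − 0.1837 = 0.4327 ≈ 0.43
e^(−rT) = e^(−0.071·1.5) = 0.8990
N(−d₂) = N(-0.43) = 0.3336;  N(−d₁) = N(-0.62) = 0.2676
P = 397·0.8990·0.3336 − 393·0.2676 = 119.0628 − 105.1668 = 13.8960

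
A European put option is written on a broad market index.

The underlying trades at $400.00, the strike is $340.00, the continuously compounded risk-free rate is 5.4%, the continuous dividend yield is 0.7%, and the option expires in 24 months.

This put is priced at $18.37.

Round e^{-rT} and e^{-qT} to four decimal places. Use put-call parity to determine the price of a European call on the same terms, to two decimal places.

$107.63

exp(−qT) = exp(−0.007·2) = 0.9861;  exp(−rT) = exp(−0.054·2) = 0.8976
Put-call parity: C − P = S·e^(−qT) − K·e^(−rT) = 400·0.9861 − 340·0.8976 = 394.4400 − 305.1840 = 89.2560
C = P + (C − P) = 18.37 + (89.2560) = 107.6260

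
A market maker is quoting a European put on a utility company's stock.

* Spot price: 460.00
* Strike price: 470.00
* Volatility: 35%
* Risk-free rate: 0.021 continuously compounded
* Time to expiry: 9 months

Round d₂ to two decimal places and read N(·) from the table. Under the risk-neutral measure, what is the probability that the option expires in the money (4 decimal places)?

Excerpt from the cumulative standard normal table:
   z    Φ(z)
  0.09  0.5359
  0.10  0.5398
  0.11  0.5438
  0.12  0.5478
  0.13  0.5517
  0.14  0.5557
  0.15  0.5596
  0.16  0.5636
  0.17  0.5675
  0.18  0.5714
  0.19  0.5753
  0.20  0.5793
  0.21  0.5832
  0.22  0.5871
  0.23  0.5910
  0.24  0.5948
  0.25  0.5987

σ√T = 0.35·√0.75 = 0.3031
d₁ = [ln(460/470) + (0.021 + 0.35²/2)·0.75] / 0.3031 = [-0.0215 + 0.0617] / 0.3031 = 0.1326 which rounds to 0.13
d₂ = d₁ − σ√T = 0.1326 − 0.3031 = -0.1705 which rounds to -0.17
Risk-neutral Pr[S_T < K] = N(−d₂) = N(0.17) = 0.5675

0.5675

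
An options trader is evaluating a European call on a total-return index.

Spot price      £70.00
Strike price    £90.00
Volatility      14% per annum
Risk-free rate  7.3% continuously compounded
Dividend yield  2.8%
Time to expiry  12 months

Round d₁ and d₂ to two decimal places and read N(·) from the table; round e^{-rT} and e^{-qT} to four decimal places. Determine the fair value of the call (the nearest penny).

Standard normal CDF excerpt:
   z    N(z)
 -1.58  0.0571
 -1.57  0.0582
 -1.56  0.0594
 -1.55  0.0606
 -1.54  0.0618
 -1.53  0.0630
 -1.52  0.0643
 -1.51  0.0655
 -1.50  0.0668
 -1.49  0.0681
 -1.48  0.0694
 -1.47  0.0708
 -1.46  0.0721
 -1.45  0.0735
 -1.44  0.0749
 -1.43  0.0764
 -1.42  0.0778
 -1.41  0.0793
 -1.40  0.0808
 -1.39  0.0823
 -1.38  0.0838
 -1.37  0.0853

£0.33

T = 1;  σ√T = 0.1400
d₁ = [ln(70/90) + (0.073 − 0.028 + ½·0.14²)·1] / (σ√T) = (-0.2513 + 0.0548) / 0.1400 = -1.4037 ⇒ -1.40
d₂ = -1.4037 − 0.1400 = -1.5437 ⇒ -1.54
exp(−qT) = exp(−0.028·1) = 0.9724;  exp(−rT) = exp(−0.073·1) = 0.9296
N(d₁) = N(-1.40) = 0.0808;  N(d₂) = N(-1.54) = 0.0618
C = 70·0.9724·0.0808 − 90·0.9296·0.0618 = 5.4999 − 5.1704 = 0.3295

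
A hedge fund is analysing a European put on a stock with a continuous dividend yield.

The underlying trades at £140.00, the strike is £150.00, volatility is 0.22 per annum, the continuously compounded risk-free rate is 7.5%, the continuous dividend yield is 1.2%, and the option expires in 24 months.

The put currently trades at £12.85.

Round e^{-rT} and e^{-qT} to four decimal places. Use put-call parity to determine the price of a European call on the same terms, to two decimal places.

e^(−qT) = e^(−0.012·2) = 0.9763;  e^(−rT) = e^(−0.075·2) = 0.8607
Put-call parity: C − P = S·e^(−qT) − K·e^(−rT) = 140·0.9763 − 150·0.8607 = 136.6820 − 129.1050 = 7.5770
C = P + (C − P) = 12.85 + (7.5770) = 20.4270

£20.43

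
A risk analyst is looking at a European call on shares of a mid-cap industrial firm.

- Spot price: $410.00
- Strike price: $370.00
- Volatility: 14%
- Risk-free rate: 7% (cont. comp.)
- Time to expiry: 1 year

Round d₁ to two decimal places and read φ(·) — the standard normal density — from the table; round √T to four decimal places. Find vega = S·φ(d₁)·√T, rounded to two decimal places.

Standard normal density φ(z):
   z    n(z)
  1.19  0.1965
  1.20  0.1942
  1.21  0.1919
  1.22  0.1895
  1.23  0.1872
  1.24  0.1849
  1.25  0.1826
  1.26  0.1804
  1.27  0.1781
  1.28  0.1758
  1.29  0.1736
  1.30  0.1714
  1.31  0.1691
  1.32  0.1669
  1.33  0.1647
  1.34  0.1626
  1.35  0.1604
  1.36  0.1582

σ√T = 0.14 × 1.0000 = 0.1400
ln(S/K) + (r + σ²/2)T = ln(410/370) + (0.07 + 0.14²/2)·1 = 0.1027 + 0.0798 = 0.1825
d₁ = 0.1825 / 0.1400 = 1.3032 ⇒ 1.30
√T = √1 = 1.0000
φ(d₁) = φ(1.30) = 0.1714
vega = S·φ(d₁)·√T = 410·0.1714·1.0000 = 70.2740
(Call and put vega coincide under Black-Scholes.)

70.27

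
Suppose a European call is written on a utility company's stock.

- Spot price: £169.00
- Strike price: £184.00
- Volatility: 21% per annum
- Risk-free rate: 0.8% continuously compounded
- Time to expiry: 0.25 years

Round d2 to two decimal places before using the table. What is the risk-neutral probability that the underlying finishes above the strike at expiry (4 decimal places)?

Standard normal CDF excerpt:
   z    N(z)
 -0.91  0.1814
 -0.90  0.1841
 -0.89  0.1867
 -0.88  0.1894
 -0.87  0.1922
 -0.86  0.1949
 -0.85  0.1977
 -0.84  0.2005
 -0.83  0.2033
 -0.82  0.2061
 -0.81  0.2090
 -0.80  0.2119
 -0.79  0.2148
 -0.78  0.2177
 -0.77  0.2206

σ√T = 0.21·√0.25 = 0.1050
d₁ = [ln(169/184) + (0.008 + 0.21²/2)·0.25] / 0.1050 = [-0.0850 + 0.0075] / 0.1050 = -0.7383 which rounds to -0.74
d₂ = d₁ − σ√T = -0.7383 − 0.1050 = -0.8433 which rounds to -0.84
Pr(exercise) under Q = N(d₂) = 0.2005

0.2005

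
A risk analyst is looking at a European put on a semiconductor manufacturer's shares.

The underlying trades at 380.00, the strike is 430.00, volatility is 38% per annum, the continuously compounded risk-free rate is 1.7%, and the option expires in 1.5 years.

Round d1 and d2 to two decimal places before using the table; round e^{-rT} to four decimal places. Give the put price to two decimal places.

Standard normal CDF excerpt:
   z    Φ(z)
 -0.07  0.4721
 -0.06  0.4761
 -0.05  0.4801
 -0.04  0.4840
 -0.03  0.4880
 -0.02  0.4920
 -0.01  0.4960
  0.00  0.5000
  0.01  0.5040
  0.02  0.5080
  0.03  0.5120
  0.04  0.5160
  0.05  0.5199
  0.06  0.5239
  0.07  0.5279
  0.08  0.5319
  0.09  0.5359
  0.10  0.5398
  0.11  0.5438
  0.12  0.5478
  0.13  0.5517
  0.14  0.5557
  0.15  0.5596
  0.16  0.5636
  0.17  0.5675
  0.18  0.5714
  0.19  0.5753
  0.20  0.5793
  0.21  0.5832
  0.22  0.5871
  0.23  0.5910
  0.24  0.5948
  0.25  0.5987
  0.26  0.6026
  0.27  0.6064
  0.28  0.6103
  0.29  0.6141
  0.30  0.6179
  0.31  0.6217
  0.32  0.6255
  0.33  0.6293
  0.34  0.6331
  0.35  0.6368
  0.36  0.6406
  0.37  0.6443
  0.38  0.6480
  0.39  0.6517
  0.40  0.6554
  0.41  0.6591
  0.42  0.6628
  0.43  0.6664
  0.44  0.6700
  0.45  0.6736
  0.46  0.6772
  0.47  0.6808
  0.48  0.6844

T = 1.5;  σ√T = 0.4654
d₁ = [ln(380/430) + (0.017 + ½·0.38²)·1.5] / (σ√T) = (-0.1236 + 0.1338) / 0.4654 = 0.0219 → 0.02
d₂ = 0.0219 − 0.4654 = -0.4435 → -0.44
exp(−rT) = exp(−0.017·1.5) = 0.9748
N(−d₂) = N(0.44) = 0.6700;  N(−d₁) = N(-0.02) = 0.4920
P = 430·0.9748·0.6700 − 380·0.4920 = 280.8399 − 186.9600 = 93.8799

93.88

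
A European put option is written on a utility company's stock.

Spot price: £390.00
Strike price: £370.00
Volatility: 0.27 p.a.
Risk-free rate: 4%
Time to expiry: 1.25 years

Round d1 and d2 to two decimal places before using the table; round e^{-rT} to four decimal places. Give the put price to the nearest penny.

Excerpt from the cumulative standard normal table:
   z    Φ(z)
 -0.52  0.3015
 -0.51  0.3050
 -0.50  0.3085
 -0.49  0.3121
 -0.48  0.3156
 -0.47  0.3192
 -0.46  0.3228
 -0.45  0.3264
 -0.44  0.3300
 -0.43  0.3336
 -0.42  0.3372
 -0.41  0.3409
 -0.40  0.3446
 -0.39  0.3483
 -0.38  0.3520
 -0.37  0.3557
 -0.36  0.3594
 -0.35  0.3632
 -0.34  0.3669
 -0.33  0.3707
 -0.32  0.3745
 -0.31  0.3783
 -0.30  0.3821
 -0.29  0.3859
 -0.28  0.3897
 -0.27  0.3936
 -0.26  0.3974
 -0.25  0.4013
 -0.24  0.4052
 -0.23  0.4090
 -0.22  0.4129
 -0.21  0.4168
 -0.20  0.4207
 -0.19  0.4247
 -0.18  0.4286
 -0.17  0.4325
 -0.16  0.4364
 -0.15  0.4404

σ√T = 0.27 × 1.1180 = 0.3019
d₁ = [ln(390/370) + (0.04 + ½·0.27²)·1.25] / (σ√T) = (0.0526 + 0.0956) / 0.3019 = 0.4910 which rounds to 0.49
d₂ = 0.4910 − 0.3019 = 0.1891 which rounds to 0.19
exp(−rT) = exp(−0.04·1.25) = 0.9512
N(−d₂) = N(-0.19) = 0.4247;  N(−d₁) = N(-0.49) = 0.3121
P = 370·0.9512·0.4247 − 390·0.3121 = 149.4706 − 121.7190 = 27.7516

£27.75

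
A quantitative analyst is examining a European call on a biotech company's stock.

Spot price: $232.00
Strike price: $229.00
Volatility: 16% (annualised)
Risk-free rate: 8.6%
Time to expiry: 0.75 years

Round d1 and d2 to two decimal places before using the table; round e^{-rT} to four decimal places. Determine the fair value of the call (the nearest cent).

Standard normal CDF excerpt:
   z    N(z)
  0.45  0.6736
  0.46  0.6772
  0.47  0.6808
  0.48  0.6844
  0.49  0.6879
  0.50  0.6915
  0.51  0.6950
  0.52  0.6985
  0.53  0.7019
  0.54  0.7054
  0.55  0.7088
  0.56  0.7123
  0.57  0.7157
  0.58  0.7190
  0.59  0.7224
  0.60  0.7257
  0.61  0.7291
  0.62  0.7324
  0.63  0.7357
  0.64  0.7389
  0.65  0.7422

T = 0.75;  σ√T = 0.1386
d₁ = [ln(232/229) + (0.086 + ½·0.16²)·0.75] / (σ√T) = (0.0130 + 0.0741) / 0.1386 = 0.6287 ≈ 0.63
d₂ = 0.6287 − 0.1386 = 0.4901 ≈ 0.49
e^(−rT) = e^(−0.086·0.75) = 0.9375
N(d₁) = N(0.63) = 0.7357;  N(d₂) = N(0.49) = 0.6879
C = 232·0.7357 − 229·0.9375·0.6879 = 170.6824 − 147.6835 = 22.9989

$23.00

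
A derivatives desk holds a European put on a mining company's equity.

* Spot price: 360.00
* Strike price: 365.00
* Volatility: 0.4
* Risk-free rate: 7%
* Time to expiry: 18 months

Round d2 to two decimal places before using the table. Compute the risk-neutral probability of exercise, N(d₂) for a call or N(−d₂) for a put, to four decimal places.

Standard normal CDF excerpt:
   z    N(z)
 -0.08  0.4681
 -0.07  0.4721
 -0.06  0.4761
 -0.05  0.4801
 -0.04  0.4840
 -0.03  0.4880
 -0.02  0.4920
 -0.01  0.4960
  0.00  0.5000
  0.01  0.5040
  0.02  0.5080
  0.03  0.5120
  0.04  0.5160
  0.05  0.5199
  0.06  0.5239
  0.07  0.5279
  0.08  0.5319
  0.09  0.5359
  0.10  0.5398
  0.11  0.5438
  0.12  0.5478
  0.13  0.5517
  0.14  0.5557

σ√T = 0.4·√1.5 = 0.4899
d₁ = [ln(360/365) + (0.07 + ½·0.4²)·1.5] / (σ√T) = (-0.0138 + 0.2250) / 0.4899 = 0.4311 → 0.43
d₂ = 0.4311 − 0.4899 = -0.0588 → -0.06
Risk-neutral Pr[S_T < K] = N(−d₂) = N(0.06) = 0.5239

0.5239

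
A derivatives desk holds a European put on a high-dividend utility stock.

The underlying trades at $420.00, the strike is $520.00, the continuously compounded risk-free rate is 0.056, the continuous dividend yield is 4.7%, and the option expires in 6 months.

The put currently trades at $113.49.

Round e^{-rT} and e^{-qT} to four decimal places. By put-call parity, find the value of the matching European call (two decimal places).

exp(−qT) = exp(−0.047·0.5) = 0.9768;  exp(−rT) = exp(−0.056·0.5) = 0.9724
Put-call parity: C − P = S·e^(−qT) − K·e^(−rT) = 420·0.9768 − 520·0.9724 = 410.2560 − 505.6480 = -95.3920
C = P + (C − P) = 113.49 + (-95.3920) = 18.0980

$18.10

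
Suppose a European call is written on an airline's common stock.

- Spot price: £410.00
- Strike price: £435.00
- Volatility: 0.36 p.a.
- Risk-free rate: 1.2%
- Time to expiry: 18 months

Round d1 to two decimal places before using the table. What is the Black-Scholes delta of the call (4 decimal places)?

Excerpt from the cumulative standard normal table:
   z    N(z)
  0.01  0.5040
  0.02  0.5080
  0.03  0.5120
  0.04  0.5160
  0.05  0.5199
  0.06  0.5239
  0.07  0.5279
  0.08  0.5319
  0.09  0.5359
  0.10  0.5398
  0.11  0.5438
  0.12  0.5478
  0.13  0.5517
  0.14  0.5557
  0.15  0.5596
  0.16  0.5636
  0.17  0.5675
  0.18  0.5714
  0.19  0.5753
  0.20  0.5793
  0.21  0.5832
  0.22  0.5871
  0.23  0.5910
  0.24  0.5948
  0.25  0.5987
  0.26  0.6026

0.5517

T = 1.5;  σ√T = 0.4409
ln(S/K) + (r + σ²/2)T = ln(410/435) + (0.012 + 0.36²/2)·1.5 = -0.0592 + 0.1152 = 0.0560
d₁ = 0.0560 / 0.4409 = 0.1270 ⇒ 0.13
N(d₁) = N(0.13) = 0.5517
Δ_call = N(d₁) = 0.5517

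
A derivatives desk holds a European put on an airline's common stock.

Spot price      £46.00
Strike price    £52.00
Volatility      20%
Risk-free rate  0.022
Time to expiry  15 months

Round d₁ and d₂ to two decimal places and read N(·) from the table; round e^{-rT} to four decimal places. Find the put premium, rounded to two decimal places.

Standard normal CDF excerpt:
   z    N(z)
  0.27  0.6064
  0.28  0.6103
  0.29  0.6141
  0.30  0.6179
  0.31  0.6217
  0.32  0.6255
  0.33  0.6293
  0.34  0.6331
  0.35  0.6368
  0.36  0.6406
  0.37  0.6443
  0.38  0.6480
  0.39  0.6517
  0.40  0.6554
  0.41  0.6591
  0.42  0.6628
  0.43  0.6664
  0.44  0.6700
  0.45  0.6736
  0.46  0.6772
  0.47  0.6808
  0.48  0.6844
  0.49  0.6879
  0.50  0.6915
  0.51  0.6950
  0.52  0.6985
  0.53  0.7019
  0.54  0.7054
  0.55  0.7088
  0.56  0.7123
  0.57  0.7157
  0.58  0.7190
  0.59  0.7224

σ√T = 0.2 × 1.1180 = 0.2236
d₁ = [ln(46/52) + (0.022 + ½·0.2²)·1.25] / (σ√T) = (-0.1226 + 0.0525) / 0.2236 = -0.3135 ≈ -0.31
d₂ = -0.3135 − 0.2236 = -0.5371 ≈ -0.54
exp(−rT) = exp(−0.022·1.25) = 0.9729
N(−d₂) = N(0.54) = 0.7054;  N(−d₁) = N(0.31) = 0.6217
P = 52·0.9729·0.7054 − 46·0.6217 = 35.6868 − 28.5982 = 7.0886

£7.09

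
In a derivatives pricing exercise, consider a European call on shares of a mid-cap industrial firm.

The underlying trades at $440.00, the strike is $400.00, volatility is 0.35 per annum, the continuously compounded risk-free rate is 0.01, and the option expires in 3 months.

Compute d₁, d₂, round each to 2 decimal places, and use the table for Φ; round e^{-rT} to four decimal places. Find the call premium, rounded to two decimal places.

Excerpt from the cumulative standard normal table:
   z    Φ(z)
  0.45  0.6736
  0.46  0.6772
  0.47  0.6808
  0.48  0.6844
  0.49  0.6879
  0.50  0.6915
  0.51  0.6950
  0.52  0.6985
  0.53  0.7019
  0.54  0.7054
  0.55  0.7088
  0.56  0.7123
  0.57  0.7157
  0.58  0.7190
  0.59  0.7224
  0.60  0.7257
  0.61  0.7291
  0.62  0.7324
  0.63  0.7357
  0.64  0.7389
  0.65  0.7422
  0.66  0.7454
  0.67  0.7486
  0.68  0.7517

T = 0.25;  σ√T = 0.1750
d₁ = [ln(440/400) + (0.01 + ½·0.35²)·0.25] / (σ√T) = (0.0953 + 0.0178) / 0.1750 = 0.6464 which rounds to 0.65
d₂ = 0.6464 − 0.1750 = 0.4714 which rounds to 0.47
e^(−rT) = e^(−0.01·0.25) = 0.9975
C = 440·N(0.65) − 400·0.9975·N(0.47) = 440·0.7422 − 400·0.9975·0.6808 = 326.5680 − 271.6392 = 54.9288

$54.93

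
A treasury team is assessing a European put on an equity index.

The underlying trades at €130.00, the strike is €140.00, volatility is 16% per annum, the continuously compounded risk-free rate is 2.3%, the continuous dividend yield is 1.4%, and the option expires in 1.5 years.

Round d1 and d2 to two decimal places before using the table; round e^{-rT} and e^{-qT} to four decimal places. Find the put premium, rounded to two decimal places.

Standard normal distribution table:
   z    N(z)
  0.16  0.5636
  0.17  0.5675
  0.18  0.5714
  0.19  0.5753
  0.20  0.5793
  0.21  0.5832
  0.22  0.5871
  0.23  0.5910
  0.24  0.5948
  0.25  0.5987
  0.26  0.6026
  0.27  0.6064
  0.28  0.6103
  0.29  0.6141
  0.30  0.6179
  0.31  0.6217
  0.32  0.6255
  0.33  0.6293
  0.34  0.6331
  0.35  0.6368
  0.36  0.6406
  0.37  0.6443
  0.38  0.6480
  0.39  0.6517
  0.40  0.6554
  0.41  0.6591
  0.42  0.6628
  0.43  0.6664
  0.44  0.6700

€14.91

T = 1.5;  σ√T = 0.1960
d₁ = [ln(130/140) + (0.023 − 0.014 + 0.16²/2)·1.5] / 0.1960 = [-0.0741 + 0.0327] / 0.1960 = -0.2113 → -0.21
d₂ = d₁ − σ√T = -0.2113 − 0.1960 = -0.4073 → -0.41
exp(−qT) = exp(−0.014·1.5) = 0.9792;  exp(−rT) = exp(−0.023·1.5) = 0.9661
P = 140·0.9661·N(0.41) − 130·0.9792·N(0.21) = 140·0.9661·0.6591 − 130·0.9792·0.5832 = 89.1459 − 74.2390 = 14.9069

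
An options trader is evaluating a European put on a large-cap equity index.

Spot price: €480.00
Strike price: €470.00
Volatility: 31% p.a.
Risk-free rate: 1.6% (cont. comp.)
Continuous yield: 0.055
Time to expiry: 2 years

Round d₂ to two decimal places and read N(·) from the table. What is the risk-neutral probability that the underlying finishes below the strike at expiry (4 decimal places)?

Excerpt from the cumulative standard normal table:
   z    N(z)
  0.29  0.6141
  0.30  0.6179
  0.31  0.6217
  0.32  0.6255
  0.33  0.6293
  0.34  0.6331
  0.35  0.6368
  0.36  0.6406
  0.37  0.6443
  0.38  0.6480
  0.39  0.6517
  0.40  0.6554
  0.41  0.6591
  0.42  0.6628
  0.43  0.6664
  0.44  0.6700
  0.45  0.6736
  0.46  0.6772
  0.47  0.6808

0.6368

σ√T = 0.31·√2 = 0.4384
d₁ = [ln(480/470) + (0.016 − 0.055 + ½·0.31²)·2] / (σ√T) = (0.0211 + 0.0181) / 0.4384 = 0.0893 → 0.09
d₂ = 0.0893 − 0.4384 = -0.3491 → -0.35
Pr(exercise) under Q = N(−d₂) = N(0.35) = 0.6368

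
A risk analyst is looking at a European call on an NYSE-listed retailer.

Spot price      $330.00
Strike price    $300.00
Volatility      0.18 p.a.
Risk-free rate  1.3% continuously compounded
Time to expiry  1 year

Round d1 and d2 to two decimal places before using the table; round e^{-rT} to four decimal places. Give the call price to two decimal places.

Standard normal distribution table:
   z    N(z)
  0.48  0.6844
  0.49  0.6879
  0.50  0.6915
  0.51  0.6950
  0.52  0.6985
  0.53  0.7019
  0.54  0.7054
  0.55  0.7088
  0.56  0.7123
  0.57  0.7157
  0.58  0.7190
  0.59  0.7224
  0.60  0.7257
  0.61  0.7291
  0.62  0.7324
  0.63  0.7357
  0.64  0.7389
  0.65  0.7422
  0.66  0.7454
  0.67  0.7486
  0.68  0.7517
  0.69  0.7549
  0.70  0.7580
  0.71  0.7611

$43.31

T = 1;  σ√T = 0.1800
d₁ = [ln(330/300) + (0.013 + ½·0.18²)·1] / (σ√T) = (0.0953 + 0.0292) / 0.1800 = 0.6917 ⇒ 0.69
d₂ = 0.6917 − 0.1800 = 0.5117 ⇒ 0.51
exp(−rT) = exp(−0.013·1) = 0.9871
N(d₁) = N(0.69) = 0.7549;  N(d₂) = N(0.51) = 0.6950
C = 330·0.7549 − 300·0.9871·0.6950 = 249.1170 − 205.8103 = 43.3067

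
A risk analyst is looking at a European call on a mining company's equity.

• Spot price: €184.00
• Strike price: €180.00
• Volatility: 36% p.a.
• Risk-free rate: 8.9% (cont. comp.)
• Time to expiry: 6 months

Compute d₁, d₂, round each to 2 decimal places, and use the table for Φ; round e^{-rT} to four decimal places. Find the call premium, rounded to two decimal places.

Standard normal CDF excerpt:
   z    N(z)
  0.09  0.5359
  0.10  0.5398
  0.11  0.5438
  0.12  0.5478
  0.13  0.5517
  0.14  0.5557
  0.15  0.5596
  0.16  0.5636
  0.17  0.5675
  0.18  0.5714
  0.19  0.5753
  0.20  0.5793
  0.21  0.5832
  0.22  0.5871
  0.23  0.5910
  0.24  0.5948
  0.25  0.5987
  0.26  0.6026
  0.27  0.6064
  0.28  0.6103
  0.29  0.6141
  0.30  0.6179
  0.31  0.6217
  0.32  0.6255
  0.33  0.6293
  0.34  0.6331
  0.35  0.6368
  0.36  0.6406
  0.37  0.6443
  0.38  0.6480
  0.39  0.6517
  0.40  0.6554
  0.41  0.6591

€24.93

T = 0.5;  σ√T = 0.2546
d₁ = [ln(184/180) + (0.089 + 0.36²/2)·0.5] / 0.2546 = [0.0220 + 0.0769] / 0.2546 = 0.3884 ≈ 0.39
d₂ = d₁ − σ√T = 0.3884 − 0.2546 = 0.1339 ≈ 0.13
exp(−rT) = exp(−0.089·0.5) = 0.9565
N(d₁) = N(0.39) = 0.6517;  N(d₂) = N(0.13) = 0.5517
C = 184·0.6517 − 180·0.9565·0.5517 = 119.9128 − 94.9862 = 24.9266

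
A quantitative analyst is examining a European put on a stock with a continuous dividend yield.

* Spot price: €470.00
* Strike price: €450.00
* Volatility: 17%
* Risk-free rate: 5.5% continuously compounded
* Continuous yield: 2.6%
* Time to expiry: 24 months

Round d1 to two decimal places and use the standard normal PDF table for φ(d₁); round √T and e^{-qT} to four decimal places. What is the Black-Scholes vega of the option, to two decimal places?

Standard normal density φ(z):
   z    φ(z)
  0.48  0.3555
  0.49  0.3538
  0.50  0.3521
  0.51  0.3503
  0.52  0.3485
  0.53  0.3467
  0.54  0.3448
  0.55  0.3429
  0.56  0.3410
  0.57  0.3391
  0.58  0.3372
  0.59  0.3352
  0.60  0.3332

217.56

T = 2;  σ√T = 0.2404
ln(S/K) + (r − q + σ²/2)T = ln(470/450) + (0.055 − 0.026 + 0.17²/2)·2 = 0.0435 + 0.0869 = 0.1304
d₁ = 0.1304 / 0.2404 = 0.5423 → 0.54
√T = √2 = 1.4142
φ(d₁) = φ(0.54) = 0.3448
e^(−qT) = e^(−0.026·2) = 0.9493
vega = S·e^(−qT)·φ(d₁)·√T = 470·0.9493·0.3448·1.4142 = 217.5602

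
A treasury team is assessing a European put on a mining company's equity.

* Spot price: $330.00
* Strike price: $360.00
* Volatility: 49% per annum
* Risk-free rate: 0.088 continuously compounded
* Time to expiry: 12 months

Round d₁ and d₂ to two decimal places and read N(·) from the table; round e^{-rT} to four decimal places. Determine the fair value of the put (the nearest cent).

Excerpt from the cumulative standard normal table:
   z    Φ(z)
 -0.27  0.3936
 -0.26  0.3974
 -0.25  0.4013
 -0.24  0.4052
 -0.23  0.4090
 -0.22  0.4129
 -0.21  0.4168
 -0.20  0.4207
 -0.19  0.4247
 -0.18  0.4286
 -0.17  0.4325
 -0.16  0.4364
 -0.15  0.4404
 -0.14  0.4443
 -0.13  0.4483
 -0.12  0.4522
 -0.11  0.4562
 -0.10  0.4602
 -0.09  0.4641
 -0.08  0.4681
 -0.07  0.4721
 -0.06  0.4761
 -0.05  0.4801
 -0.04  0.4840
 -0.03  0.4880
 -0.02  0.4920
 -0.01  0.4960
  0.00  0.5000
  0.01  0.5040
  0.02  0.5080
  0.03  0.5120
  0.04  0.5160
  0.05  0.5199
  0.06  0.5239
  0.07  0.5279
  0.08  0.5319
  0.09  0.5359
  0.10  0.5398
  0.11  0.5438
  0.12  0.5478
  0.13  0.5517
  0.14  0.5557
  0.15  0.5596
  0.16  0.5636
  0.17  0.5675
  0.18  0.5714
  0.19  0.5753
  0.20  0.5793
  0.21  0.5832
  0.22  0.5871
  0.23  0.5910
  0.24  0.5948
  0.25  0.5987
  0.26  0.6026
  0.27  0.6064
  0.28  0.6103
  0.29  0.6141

$63.67

σ√T = 0.49·√1 = 0.4900
d₁ = [ln(330/360) + (0.088 + ½·0.49²)·1] / (σ√T) = (-0.0870 + 0.2080) / 0.4900 = 0.2470 ≈ 0.25
d₂ = 0.2470 − 0.4900 = -0.2430 ≈ -0.24
e^(−rT) = e^(−0.088·1) = 0.9158
N(−d₂) = N(0.24) = 0.5948;  N(−d₁) = N(-0.25) = 0.4013
P = 360·0.9158·0.5948 − 330·0.4013 = 196.0984 − 132.4290 = 63.6694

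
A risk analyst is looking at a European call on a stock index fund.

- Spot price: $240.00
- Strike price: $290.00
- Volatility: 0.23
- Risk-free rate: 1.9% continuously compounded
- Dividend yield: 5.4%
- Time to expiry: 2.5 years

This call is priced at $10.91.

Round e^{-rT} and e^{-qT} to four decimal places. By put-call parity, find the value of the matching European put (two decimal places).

$77.77

exp(−qT) = exp(−0.054·2.5) = 0.8737;  exp(−rT) = exp(−0.019·2.5) = 0.9536
Put-call parity: C − P = S·e^(−qT) − K·e^(−rT) = 240·0.8737 − 290·0.9536 = 209.6880 − 276.5440 = -66.8560
P = C − (C − P) = 10.91 − (-66.8560) = 77.7660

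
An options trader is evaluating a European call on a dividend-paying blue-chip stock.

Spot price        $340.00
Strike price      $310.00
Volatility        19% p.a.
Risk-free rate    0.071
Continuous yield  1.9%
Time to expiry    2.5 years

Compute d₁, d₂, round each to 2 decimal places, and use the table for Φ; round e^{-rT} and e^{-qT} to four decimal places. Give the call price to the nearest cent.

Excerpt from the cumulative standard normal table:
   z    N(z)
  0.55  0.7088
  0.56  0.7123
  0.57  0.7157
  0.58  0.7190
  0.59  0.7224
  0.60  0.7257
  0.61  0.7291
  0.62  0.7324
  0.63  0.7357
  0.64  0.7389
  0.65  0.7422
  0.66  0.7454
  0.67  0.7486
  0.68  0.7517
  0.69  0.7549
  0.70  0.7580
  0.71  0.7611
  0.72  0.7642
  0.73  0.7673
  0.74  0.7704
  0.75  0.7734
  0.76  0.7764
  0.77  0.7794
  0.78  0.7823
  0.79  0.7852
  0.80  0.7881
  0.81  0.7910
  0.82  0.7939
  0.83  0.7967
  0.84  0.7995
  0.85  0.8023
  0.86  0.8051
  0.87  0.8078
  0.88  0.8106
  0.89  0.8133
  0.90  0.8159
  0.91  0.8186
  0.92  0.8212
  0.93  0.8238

$76.16

σ√T = 0.19·√2.5 = 0.3004
d₁ = [ln(340/310) + (0.071 − 0.019 + 0.19²/2)·2.5] / 0.3004 = [0.0924 + 0.1751] / 0.3004 = 0.8904 ≈ 0.89
d₂ = d₁ − σ√T = 0.8904 − 0.3004 = 0.5900 ≈ 0.59
e^(−qT) = e^(−0.019·2.5) = 0.9536;  e^(−rT) = e^(−0.071·2.5) = 0.8374
N(d₁) = N(0.89) = 0.8133;  N(d₂) = N(0.59) = 0.7224
C = 340·0.9536·0.8133 − 310·0.8374·0.7224 = 263.6914 − 187.5307 = 76.1607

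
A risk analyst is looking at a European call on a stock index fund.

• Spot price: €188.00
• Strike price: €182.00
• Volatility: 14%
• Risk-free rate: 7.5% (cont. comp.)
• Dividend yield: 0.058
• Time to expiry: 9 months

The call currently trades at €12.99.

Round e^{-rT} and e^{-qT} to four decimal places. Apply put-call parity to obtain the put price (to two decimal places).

exp(−qT) = exp(−0.058·0.75) = 0.9574;  exp(−rT) = exp(−0.075·0.75) = 0.9453
Put-call parity: C − P = S·e^(−qT) − K·e^(−rT) = 188·0.9574 − 182·0.9453 = 179.9912 − 172.0446 = 7.9466
P = C − (C − P) = 12.99 − (7.9466) = 5.0434

€5.04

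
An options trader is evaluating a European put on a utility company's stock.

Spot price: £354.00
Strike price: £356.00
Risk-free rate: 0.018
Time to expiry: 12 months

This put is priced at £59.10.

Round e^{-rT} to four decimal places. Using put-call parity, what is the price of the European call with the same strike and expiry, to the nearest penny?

£63.44

exp(−rT) = exp(−0.018·1) = 0.9822
Put-call parity: C − P = S − K·e^(−rT) = 354 − 356·0.9822 = 354 − 349.6632 = 4.3368
C = P + (C − P) = 59.10 + (4.3368) = 63.4368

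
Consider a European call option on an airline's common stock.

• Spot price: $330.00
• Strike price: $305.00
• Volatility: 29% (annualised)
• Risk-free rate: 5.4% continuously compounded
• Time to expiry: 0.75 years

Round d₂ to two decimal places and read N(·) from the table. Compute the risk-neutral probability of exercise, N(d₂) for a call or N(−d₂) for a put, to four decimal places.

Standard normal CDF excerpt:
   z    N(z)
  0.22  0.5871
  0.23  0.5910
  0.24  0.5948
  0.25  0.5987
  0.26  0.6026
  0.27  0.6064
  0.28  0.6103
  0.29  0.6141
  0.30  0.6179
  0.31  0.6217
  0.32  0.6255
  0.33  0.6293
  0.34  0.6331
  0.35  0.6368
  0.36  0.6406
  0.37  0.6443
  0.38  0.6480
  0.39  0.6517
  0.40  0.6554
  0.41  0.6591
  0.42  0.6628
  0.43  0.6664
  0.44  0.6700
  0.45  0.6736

σ√T = 0.29 × 0.8660 = 0.2511
d₁ = [ln(330/305) + (0.054 + 0.29²/2)·0.75] / 0.2511 = [0.0788 + 0.0720] / 0.2511 = 0.6005 which rounds to 0.60
d₂ = d₁ − σ√T = 0.6005 − 0.2511 = 0.3494 which rounds to 0.35
Risk-neutral Pr[S_T > K] = N(d₂) = N(0.35) = 0.6368

0.6368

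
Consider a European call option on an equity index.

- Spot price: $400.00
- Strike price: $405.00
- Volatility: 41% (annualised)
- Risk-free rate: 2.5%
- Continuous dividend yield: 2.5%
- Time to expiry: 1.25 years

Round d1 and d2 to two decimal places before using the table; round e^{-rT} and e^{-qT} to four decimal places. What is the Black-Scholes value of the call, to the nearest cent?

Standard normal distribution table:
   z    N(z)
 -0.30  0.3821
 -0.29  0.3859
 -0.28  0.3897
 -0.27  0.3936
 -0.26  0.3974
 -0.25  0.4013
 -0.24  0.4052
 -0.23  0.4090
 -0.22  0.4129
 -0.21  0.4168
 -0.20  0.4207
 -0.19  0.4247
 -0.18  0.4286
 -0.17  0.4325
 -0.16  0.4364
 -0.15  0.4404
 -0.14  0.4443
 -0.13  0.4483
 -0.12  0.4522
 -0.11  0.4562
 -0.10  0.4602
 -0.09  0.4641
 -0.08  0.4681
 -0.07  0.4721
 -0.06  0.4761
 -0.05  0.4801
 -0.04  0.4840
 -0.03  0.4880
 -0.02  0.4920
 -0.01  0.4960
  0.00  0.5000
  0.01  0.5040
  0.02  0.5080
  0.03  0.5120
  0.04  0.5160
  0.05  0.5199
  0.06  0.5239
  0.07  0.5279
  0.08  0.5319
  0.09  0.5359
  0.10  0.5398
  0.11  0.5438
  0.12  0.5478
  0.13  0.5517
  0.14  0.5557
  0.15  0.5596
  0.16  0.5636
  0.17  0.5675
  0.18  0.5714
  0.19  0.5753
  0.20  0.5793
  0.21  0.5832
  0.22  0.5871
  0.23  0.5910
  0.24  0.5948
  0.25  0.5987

σ√T = 0.41 × 1.1180 = 0.4584
d₁ = [ln(400/405) + (0.025 − 0.025 + 0.41²/2)·1.25] / 0.4584 = [-0.0124 + 0.1051] / 0.4584 = 0.2021 ≈ 0.20
d₂ = d₁ − σ√T = 0.2021 − 0.4584 = -0.2563 ≈ -0.26
exp(−qT) = exp(−0.025·1.25) = 0.9692;  exp(−rT) = exp(−0.025·1.25) = 0.9692
N(d₁) = N(0.20) = 0.5793;  N(d₂) = N(-0.26) = 0.3974
C = 400·0.9692·0.5793 − 405·0.9692·0.3974 = 224.5830 − 155.9898 = 68.5932

$68.59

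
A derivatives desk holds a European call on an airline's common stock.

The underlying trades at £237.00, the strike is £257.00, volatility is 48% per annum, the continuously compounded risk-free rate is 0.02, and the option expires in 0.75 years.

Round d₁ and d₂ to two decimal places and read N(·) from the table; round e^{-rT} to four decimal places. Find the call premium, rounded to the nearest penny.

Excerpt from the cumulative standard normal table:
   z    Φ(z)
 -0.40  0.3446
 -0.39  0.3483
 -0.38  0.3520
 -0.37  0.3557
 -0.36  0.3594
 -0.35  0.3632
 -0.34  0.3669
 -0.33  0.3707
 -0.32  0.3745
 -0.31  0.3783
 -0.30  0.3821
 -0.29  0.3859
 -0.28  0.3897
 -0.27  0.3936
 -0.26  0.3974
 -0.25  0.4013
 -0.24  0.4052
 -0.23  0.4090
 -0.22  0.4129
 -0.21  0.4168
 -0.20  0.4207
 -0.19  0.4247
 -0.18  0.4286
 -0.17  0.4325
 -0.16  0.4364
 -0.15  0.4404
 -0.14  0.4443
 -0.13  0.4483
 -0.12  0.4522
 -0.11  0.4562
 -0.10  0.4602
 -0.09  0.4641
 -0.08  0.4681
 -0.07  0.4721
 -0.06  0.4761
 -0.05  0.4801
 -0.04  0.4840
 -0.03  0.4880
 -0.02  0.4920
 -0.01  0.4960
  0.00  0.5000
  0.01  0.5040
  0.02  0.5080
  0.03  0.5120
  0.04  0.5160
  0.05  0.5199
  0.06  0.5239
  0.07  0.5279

£33.16

σ√T = 0.48·√0.75 = 0.4157
d₁ = [ln(237/257) + (0.02 + 0.48²/2)·0.75] / 0.4157 = [-0.0810 + 0.1014] / 0.4157 = 0.0490 ≈ 0.05
d₂ = d₁ − σ√T = 0.0490 − 0.4157 = -0.3667 ≈ -0.37
exp(−rT) = exp(−0.02·0.75) = 0.9851
C = 237·N(0.05) − 257·0.9851·N(-0.37) = 237·0.5199 − 257·0.9851·0.3557 = 123.2163 − 90.0528 = 33.1635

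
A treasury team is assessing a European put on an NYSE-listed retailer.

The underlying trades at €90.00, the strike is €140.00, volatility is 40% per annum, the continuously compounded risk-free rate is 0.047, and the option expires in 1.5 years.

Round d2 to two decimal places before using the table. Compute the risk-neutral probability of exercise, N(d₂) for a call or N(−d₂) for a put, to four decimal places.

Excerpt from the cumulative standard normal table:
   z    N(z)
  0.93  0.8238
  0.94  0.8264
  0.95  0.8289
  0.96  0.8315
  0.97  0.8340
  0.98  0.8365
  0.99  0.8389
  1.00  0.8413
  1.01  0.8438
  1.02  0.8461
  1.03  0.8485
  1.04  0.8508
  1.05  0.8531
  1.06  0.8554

σ√T = 0.4 × 1.2247 = 0.4899
d₁ = [ln(90/140) + (0.047 + ½·0.4²)·1.5] / (σ√T) = (-0.4418 + 0.1905) / 0.4899 = -0.5130 which rounds to -0.51
d₂ = -0.5130 − 0.4899 = -1.0029 which rounds to -1.00
Risk-neutral Pr[S_T < K] = N(−d₂) = N(1.00) = 0.8413

0.8413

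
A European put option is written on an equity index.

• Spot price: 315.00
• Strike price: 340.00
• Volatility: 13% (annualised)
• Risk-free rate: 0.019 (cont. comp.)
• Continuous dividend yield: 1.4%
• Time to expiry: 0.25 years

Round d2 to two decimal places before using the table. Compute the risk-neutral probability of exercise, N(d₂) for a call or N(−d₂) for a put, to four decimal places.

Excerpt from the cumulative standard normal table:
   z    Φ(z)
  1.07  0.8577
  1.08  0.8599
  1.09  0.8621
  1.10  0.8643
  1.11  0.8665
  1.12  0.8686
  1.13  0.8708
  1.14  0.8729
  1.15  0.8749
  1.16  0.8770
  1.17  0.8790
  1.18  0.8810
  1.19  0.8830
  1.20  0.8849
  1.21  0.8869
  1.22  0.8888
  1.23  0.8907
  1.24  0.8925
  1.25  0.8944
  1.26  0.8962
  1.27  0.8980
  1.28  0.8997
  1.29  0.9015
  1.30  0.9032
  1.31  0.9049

σ√T = 0.13·√0.25 = 0.0650
d₁ = [ln(315/340) + (0.019 − 0.014 + ½·0.13²)·0.25] / (σ√T) = (-0.0764 + 0.0034) / 0.0650 = -1.1232 ≈ -1.12
d₂ = -1.1232 − 0.0650 = -1.1882 ≈ -1.19
Risk-neutral Pr[S_T < K] = N(−d₂) = N(1.19) = 0.8830

0.8830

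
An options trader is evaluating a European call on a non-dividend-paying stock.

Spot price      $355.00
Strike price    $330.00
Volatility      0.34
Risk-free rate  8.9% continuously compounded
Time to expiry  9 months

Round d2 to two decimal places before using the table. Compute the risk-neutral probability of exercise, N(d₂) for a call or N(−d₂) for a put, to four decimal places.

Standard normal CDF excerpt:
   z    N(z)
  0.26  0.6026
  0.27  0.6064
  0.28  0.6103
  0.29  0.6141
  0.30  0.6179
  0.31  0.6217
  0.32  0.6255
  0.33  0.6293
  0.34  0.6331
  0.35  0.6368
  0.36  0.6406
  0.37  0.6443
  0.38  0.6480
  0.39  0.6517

σ√T = 0.34 × 0.8660 = 0.2944
d₁ = [ln(355/330) + (0.089 + ½·0.34²)·0.75] / (σ√T) = (0.0730 + 0.1101) / 0.2944 = 0.6219 ≈ 0.62
d₂ = 0.6219 − 0.2944 = 0.3275 ≈ 0.33
Risk-neutral Pr[S_T > K] = N(d₂) = N(0.33) = 0.6293

0.6293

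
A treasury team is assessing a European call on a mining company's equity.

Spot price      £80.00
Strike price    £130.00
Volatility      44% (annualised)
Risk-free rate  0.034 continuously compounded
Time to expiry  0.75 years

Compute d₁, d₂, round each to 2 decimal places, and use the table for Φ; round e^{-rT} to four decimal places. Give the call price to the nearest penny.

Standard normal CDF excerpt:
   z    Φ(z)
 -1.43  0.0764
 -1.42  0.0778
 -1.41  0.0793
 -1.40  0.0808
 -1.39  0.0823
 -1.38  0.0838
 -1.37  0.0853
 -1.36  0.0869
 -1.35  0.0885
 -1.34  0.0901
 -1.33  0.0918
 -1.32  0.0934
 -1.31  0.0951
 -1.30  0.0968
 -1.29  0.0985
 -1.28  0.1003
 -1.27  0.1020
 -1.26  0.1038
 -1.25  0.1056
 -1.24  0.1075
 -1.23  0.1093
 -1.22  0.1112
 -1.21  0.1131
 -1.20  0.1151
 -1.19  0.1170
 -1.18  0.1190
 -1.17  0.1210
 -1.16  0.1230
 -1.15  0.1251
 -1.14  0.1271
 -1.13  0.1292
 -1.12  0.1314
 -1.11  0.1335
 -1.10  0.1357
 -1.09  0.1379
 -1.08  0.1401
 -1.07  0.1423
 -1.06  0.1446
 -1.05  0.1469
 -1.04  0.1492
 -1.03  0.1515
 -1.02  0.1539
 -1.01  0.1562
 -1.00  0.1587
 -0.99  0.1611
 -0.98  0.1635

£2.07

σ√T = 0.44·√0.75 = 0.3811
d₁ = [ln(80/130) + (0.034 + 0.44²/2)·0.75] / 0.3811 = [-0.4855 + 0.0981] / 0.3811 = -1.0167 → -1.02
d₂ = d₁ − σ√T = -1.0167 − 0.3811 = -1.3977 → -1.40
exp(−rT) = exp(−0.034·0.75) = 0.9748
N(d₁) = N(-1.02) = 0.1539;  N(d₂) = N(-1.40) = 0.0808
C = 80·0.1539 − 130·0.9748·0.0808 = 12.3120 − 10.2393 = 2.0727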